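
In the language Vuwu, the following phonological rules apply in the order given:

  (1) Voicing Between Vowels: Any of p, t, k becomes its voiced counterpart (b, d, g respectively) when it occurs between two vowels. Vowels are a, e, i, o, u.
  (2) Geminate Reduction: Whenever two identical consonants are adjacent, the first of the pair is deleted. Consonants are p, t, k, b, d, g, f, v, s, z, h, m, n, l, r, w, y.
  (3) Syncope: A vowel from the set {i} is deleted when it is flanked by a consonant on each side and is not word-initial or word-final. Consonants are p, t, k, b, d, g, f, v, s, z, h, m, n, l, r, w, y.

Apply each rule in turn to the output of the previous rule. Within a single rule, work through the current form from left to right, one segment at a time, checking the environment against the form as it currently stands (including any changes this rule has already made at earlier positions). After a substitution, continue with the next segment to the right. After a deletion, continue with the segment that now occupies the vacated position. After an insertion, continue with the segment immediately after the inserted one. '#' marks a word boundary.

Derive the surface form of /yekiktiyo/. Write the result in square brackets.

(1) Voicing Between Vowels: [yekiktiyo] → [yegiktiyo]
(2) Geminate Reduction: no change — [yegiktiyo]
(3) Syncope: [yegiktiyo] → [yegktyo]

[yegktyo]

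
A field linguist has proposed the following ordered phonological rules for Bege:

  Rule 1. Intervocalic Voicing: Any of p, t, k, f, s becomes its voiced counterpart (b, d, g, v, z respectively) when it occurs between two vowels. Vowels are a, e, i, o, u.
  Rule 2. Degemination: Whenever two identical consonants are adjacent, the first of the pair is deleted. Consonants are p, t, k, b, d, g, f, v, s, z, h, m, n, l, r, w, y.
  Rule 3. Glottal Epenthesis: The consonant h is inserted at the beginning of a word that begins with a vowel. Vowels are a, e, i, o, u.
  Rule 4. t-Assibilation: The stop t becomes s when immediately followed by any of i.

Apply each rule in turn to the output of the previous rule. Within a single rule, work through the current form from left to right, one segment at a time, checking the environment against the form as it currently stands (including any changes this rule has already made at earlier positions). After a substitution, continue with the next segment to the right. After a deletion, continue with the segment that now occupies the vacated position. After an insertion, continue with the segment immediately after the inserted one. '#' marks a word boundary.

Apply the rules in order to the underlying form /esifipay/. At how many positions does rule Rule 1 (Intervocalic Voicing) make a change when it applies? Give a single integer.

3

Rule 1 Intervocalic Voicing: [esifipay] → [ezivibay]
Rule 2 Degemination: no change — [ezivibay]
Rule 3 Glottal Epenthesis: [ezivibay] → [hezivibay]
Rule 4 t-Assibilation: no change — [hezivibay]
Rule Rule 1 changed 3 position(s).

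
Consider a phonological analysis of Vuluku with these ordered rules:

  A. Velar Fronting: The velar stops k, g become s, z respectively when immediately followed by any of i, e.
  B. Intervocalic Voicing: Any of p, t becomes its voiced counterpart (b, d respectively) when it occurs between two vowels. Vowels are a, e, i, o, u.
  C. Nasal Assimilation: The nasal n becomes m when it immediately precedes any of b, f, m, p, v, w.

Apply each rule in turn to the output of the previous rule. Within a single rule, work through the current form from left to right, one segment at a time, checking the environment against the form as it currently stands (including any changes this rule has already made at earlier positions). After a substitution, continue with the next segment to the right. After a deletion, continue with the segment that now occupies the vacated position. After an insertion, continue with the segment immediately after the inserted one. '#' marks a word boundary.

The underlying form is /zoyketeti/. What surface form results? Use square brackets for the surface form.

A Velar Fronting: [zoyketeti] → [zoyseteti]
B Intervocalic Voicing: [zoyseteti] → [zoysededi]
C Nasal Assimilation: no change — [zoysededi]

[zoysededi]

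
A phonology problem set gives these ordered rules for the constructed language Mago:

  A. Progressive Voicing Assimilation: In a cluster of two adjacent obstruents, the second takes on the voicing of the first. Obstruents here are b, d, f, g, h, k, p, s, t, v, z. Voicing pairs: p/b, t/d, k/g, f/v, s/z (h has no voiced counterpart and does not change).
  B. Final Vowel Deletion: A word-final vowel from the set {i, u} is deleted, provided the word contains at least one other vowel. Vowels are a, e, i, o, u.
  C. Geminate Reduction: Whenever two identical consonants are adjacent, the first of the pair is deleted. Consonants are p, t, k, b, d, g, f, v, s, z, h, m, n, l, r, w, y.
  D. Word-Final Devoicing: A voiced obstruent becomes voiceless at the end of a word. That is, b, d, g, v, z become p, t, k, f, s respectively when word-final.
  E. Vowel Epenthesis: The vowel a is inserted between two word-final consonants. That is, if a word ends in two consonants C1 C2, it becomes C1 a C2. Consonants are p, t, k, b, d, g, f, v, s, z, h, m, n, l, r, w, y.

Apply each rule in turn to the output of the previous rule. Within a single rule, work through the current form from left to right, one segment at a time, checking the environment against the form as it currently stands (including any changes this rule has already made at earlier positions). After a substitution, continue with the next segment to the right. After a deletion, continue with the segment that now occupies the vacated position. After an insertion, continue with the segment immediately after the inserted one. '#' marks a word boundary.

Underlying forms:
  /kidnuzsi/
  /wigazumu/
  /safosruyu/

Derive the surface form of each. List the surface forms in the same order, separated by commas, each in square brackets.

[kidnus], [wigazum], [safosruy]

/kidnuzsi/:
  A Progressive Voicing Assimilation: [kidnuzsi] → [kidnuzzi]
  B Final Vowel Deletion: [kidnuzzi] → [kidnuzz]
  C Geminate Reduction: [kidnuzz] → [kidnuz]
  D Word-Final Devoicing: [kidnuz] → [kidnus]
  E Vowel Epenthesis: no change — [kidnus]
/wigazumu/:
  A Progressive Voicing Assimilation: no change — [wigazumu]
  B Final Vowel Deletion: [wigazumu] → [wigazum]
  C Geminate Reduction: no change — [wigazum]
  D Word-Final Devoicing: no change — [wigazum]
  E Vowel Epenthesis: no change — [wigazum]
/safosruyu/:
  A Progressive Voicing Assimilation: no change — [safosruyu]
  B Final Vowel Deletion: [safosruyu] → [safosruy]
  C Geminate Reduction: no change — [safosruy]
  D Word-Final Devoicing: no change — [safosruy]
  E Vowel Epenthesis: no change — [safosruy]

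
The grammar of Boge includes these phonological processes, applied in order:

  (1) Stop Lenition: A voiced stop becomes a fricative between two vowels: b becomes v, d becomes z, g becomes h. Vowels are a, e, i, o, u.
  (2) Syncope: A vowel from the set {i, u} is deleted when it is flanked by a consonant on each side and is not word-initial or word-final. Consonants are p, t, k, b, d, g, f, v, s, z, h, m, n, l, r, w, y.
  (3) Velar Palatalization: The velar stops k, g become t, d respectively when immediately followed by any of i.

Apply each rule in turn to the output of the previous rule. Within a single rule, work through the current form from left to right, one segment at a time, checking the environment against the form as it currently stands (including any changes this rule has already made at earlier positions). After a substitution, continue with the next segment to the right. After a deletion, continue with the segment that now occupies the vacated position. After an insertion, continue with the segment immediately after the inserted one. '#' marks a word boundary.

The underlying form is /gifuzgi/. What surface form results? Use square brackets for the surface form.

(1) Stop Lenition: no change — [gifuzgi]
(2) Syncope: [gifuzgi] → [gfzgi]
(3) Velar Palatalization: [gfzgi] → [gfzdi]

[gfzdi]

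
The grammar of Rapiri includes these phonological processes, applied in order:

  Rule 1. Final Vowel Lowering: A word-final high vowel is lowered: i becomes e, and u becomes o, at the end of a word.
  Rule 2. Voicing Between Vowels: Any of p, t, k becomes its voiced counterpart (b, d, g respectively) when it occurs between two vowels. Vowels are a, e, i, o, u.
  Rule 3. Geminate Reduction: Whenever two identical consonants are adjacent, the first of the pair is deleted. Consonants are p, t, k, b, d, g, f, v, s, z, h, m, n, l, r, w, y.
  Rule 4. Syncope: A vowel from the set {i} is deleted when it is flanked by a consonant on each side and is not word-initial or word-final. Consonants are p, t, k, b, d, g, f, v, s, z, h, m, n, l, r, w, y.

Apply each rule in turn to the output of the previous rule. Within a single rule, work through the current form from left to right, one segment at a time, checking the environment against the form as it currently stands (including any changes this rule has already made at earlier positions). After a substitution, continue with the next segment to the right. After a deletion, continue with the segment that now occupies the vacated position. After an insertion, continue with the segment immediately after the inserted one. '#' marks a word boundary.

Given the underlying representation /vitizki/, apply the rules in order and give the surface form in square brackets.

Rule 1 Final Vowel Lowering: [vitizki] → [vitizke]
Rule 2 Voicing Between Vowels: [vitizke] → [vidizke]
Rule 3 Geminate Reduction: no change — [vidizke]
Rule 4 Syncope: [vidizke] → [vdzke]

[vdzke]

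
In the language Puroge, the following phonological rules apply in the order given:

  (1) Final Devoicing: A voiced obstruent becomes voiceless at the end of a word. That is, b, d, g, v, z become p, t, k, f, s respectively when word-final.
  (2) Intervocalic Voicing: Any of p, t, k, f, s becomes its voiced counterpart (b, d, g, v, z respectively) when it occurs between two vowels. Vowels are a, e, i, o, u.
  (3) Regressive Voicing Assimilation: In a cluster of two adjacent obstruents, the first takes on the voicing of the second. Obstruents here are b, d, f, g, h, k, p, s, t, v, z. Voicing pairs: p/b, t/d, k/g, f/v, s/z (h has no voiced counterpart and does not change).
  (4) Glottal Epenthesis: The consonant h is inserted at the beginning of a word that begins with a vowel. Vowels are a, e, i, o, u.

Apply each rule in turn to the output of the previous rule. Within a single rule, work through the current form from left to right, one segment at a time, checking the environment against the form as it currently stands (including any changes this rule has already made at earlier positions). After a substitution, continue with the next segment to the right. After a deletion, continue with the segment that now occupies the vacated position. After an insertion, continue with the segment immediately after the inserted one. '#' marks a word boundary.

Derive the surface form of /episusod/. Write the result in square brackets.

(1) Final Devoicing: [episusod] → [episusot]
(2) Intervocalic Voicing: [episusot] → [ebizuzot]
(3) Regressive Voicing Assimilation: no change — [ebizuzot]
(4) Glottal Epenthesis: [ebizuzot] → [hebizuzot]

[hebizuzot]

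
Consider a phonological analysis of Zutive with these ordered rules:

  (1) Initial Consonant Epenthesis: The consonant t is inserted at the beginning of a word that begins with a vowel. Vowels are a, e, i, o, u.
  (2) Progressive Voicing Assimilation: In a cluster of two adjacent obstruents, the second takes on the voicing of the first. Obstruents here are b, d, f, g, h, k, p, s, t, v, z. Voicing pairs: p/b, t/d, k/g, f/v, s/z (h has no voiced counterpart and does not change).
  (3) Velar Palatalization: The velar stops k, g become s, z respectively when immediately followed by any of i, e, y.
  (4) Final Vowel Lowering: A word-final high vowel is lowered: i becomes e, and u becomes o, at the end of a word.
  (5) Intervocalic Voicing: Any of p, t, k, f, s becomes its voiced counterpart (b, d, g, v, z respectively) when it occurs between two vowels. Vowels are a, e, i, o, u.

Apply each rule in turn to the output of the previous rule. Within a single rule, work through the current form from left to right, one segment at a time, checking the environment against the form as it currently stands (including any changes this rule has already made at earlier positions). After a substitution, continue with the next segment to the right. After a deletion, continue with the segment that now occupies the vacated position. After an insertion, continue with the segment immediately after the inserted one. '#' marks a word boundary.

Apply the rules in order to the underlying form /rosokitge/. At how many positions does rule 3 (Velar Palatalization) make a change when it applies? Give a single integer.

(1) Initial Consonant Epenthesis: no change — [rosokitge]
(2) Progressive Voicing Assimilation: [rosokitge] → [rosokitke]
(3) Velar Palatalization: [rosokitke] → [rosositse]
(4) Final Vowel Lowering: no change — [rosositse]
(5) Intervocalic Voicing: [rosositse] → [rozozitse]
Rule 3 changed 2 position(s).

2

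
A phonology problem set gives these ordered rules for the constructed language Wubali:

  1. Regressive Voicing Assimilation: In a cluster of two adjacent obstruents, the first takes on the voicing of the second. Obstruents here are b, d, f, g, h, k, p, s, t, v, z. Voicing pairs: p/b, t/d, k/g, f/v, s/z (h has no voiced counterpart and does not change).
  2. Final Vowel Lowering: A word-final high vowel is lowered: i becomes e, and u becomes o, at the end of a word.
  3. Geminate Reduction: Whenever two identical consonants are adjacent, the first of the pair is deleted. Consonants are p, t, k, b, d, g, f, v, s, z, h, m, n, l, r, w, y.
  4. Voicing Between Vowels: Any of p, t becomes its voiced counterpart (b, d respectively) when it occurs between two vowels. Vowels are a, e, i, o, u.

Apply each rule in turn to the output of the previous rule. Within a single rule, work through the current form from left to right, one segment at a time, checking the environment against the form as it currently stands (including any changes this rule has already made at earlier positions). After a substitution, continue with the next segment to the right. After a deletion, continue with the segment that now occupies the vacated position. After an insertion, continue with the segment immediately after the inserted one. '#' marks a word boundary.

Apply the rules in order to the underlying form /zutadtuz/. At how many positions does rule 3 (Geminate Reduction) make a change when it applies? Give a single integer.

1

1 Regressive Voicing Assimilation: [zutadtuz] → [zutattuz]
2 Final Vowel Lowering: no change — [zutattuz]
3 Geminate Reduction: [zutattuz] → [zutatuz]
4 Voicing Between Vowels: [zutatuz] → [zudaduz]
Rule 3 changed 1 position(s).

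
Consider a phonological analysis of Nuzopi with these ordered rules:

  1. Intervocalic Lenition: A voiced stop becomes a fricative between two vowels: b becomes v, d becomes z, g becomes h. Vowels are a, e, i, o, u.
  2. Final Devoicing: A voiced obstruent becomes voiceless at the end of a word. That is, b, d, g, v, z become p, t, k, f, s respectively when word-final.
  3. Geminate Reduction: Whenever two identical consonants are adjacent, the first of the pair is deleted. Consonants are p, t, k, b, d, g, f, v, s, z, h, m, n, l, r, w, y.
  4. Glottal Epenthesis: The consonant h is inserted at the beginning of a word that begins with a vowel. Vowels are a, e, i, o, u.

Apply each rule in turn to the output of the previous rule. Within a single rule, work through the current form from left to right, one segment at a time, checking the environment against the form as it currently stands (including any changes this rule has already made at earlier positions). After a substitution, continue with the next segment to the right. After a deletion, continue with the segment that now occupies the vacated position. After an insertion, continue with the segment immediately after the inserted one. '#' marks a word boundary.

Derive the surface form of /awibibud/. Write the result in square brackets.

1 Intervocalic Lenition: [awibibud] → [awivivud]
2 Final Devoicing: [awivivud] → [awivivut]
3 Geminate Reduction: no change — [awivivut]
4 Glottal Epenthesis: [awivivut] → [hawivivut]

[hawivivut]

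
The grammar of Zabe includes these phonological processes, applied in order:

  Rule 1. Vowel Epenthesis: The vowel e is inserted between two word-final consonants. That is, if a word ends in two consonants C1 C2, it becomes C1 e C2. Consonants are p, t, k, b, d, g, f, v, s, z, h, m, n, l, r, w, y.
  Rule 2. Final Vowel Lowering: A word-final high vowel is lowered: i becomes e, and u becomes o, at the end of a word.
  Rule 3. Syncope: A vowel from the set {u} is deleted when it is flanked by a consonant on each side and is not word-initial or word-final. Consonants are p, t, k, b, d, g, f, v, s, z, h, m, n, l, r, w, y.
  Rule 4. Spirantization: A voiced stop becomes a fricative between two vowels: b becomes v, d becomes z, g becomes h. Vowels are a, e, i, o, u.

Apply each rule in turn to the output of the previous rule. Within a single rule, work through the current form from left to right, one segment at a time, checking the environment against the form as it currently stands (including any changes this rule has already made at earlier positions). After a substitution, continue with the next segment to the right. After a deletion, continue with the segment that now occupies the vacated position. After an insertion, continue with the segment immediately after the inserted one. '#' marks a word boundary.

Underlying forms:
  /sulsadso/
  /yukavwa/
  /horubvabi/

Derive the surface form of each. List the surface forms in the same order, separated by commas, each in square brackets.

/sulsadso/:
  Rule 1 Vowel Epenthesis: no change — [sulsadso]
  Rule 2 Final Vowel Lowering: no change — [sulsadso]
  Rule 3 Syncope: [sulsadso] → [slsadso]
  Rule 4 Spirantization: no change — [slsadso]
/yukavwa/:
  Rule 1 Vowel Epenthesis: no change — [yukavwa]
  Rule 2 Final Vowel Lowering: no change — [yukavwa]
  Rule 3 Syncope: [yukavwa] → [ykavwa]
  Rule 4 Spirantization: no change — [ykavwa]
/horubvabi/:
  Rule 1 Vowel Epenthesis: no change — [horubvabi]
  Rule 2 Final Vowel Lowering: [horubvabi] → [horubvabe]
  Rule 3 Syncope: [horubvabe] → [horbvabe]
  Rule 4 Spirantization: [horbvabe] → [horbvave]

[slsadso], [ykavwa], [horbvave]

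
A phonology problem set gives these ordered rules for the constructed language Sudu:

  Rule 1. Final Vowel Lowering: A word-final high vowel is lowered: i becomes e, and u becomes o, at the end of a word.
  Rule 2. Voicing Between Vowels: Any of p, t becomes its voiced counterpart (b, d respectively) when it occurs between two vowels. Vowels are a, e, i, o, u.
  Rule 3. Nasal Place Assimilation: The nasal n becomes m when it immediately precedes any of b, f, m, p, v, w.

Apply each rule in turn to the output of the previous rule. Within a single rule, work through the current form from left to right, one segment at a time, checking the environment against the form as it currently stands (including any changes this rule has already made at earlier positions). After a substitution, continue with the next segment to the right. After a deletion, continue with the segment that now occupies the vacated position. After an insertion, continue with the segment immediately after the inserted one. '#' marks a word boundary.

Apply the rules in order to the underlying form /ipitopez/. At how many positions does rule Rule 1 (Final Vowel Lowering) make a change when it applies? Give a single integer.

Rule 1 Final Vowel Lowering: no change — [ipitopez]
Rule 2 Voicing Between Vowels: [ipitopez] → [ibidobez]
Rule 3 Nasal Place Assimilation: no change — [ibidobez]
Rule Rule 1 changed 0 position(s).

0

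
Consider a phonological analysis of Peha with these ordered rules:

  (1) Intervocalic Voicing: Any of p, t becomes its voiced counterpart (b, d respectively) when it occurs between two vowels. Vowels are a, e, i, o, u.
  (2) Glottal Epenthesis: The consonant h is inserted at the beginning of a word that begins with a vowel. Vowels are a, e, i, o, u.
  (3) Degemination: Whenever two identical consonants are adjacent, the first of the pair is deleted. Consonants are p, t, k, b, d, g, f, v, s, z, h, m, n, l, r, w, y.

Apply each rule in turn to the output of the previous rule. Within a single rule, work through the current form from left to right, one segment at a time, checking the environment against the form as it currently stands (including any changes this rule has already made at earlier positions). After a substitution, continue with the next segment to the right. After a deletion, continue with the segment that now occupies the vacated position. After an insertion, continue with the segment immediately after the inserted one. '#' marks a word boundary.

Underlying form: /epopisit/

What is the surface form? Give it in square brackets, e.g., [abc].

(1) Intervocalic Voicing: [epopisit] → [ebobisit]
(2) Glottal Epenthesis: [ebobisit] → [hebobisit]
(3) Degemination: no change — [hebobisit]

[hebobisit]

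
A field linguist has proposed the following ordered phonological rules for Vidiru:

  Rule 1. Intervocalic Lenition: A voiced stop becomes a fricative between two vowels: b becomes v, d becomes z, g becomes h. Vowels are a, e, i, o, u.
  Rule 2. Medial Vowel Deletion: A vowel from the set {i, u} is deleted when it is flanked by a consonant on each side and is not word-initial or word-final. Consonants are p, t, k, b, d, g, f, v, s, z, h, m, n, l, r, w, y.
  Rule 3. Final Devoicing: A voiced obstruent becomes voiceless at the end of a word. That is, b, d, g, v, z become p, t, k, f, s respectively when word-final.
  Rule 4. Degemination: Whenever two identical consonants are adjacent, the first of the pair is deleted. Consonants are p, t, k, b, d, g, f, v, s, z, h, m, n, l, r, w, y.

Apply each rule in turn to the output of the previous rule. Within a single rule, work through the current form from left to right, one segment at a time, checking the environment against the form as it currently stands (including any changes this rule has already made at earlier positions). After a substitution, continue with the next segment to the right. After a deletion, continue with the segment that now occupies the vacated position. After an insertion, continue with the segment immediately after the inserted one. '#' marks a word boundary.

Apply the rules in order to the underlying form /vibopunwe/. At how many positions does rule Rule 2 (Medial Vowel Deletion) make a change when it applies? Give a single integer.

2

Rule 1 Intervocalic Lenition: [vibopunwe] → [vivopunwe]
Rule 2 Medial Vowel Deletion: [vivopunwe] → [vvopnwe]
Rule 3 Final Devoicing: no change — [vvopnwe]
Rule 4 Degemination: [vvopnwe] → [vopnwe]
Rule Rule 2 changed 2 position(s).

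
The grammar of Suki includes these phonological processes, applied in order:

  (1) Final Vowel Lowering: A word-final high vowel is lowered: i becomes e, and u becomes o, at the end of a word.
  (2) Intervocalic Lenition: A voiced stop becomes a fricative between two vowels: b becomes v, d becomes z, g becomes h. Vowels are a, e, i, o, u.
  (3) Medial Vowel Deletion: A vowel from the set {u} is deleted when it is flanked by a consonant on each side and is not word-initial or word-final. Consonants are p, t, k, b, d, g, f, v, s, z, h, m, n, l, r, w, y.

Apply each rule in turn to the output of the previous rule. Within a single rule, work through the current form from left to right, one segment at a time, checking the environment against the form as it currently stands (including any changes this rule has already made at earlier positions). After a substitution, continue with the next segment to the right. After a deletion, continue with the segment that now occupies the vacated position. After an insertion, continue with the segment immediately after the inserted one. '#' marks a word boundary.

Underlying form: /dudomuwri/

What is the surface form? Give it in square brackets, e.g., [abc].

[dzomwre]

(1) Final Vowel Lowering: [dudomuwri] → [dudomuwre]
(2) Intervocalic Lenition: [dudomuwre] → [duzomuwre]
(3) Medial Vowel Deletion: [duzomuwre] → [dzomwre]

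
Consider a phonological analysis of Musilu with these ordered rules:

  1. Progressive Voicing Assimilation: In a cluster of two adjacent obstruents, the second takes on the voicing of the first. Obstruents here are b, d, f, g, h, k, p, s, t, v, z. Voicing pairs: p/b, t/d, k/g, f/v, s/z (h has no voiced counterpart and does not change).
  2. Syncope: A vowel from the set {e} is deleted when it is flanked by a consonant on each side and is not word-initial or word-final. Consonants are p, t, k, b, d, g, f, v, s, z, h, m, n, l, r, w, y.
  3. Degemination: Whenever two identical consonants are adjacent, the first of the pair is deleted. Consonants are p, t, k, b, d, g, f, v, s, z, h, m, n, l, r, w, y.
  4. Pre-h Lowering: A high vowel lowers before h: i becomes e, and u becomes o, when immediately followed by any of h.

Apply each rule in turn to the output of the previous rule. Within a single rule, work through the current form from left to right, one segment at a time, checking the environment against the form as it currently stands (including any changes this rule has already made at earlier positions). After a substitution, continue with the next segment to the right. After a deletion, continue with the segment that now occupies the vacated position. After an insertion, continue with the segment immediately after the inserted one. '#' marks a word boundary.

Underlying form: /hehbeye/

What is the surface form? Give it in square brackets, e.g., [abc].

1 Progressive Voicing Assimilation: [hehbeye] → [hehpeye]
2 Syncope: [hehpeye] → [hhpye]
3 Degemination: [hhpye] → [hpye]
4 Pre-h Lowering: no change — [hpye]

[hpye]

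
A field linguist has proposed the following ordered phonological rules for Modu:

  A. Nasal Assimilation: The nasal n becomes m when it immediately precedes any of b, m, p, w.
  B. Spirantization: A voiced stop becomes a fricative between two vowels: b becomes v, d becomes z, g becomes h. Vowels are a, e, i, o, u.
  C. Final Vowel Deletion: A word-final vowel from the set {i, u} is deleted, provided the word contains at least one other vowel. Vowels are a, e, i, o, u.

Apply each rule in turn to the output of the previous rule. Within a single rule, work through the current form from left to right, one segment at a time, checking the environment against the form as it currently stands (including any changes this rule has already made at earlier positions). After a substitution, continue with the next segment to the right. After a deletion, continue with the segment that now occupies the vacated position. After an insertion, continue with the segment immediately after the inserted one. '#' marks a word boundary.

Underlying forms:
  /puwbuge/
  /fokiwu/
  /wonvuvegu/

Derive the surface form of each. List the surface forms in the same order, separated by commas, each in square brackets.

/puwbuge/:
  A Nasal Assimilation: no change — [puwbuge]
  B Spirantization: [puwbuge] → [puwbuhe]
  C Final Vowel Deletion: no change — [puwbuhe]
/fokiwu/:
  A Nasal Assimilation: no change — [fokiwu]
  B Spirantization: no change — [fokiwu]
  C Final Vowel Deletion: [fokiwu] → [fokiw]
/wonvuvegu/:
  A Nasal Assimilation: no change — [wonvuvegu]
  B Spirantization: [wonvuvegu] → [wonvuvehu]
  C Final Vowel Deletion: [wonvuvehu] → [wonvuveh]

[puwbuhe], [fokiw], [wonvuveh]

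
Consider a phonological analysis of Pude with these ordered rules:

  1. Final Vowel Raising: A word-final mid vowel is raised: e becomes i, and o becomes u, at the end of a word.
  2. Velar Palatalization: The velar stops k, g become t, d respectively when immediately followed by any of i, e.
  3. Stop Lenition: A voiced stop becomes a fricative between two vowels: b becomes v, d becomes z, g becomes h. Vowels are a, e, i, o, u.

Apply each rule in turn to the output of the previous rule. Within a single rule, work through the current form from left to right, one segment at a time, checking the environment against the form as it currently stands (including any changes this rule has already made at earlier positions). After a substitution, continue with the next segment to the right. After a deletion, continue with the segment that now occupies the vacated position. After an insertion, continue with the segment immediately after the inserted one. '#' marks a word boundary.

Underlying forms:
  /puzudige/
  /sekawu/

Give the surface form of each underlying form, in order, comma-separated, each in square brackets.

[puzuzizi], [sekawu]

/puzudige/:
  1 Final Vowel Raising: [puzudige] → [puzudigi]
  2 Velar Palatalization: [puzudigi] → [puzudidi]
  3 Stop Lenition: [puzudidi] → [puzuzizi]
/sekawu/:
  1 Final Vowel Raising: no change — [sekawu]
  2 Velar Palatalization: no change — [sekawu]
  3 Stop Lenition: no change — [sekawu]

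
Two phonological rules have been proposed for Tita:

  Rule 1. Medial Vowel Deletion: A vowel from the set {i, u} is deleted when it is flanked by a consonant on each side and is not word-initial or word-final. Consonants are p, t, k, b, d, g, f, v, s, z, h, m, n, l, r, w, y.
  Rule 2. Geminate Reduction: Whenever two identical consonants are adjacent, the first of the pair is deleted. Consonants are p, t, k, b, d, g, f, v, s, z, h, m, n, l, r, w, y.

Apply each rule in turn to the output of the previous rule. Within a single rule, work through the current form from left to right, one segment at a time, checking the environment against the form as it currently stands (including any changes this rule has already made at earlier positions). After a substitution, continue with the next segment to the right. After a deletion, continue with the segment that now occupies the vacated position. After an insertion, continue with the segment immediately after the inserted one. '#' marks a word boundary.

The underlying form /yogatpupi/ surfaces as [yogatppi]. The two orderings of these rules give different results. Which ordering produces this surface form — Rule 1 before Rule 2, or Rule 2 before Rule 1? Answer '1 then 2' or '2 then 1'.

2 then 1

Order 1 then 2:
  1 Medial Vowel Deletion: [yogatpupi] → [yogatppi]
  2 Geminate Reduction: [yogatppi] → [yogatpi]
  result: [yogatpi]
Order 2 then 1:
  2 Geminate Reduction: no change — [yogatpupi]
  1 Medial Vowel Deletion: [yogatpupi] → [yogatppi]
  result: [yogatppi]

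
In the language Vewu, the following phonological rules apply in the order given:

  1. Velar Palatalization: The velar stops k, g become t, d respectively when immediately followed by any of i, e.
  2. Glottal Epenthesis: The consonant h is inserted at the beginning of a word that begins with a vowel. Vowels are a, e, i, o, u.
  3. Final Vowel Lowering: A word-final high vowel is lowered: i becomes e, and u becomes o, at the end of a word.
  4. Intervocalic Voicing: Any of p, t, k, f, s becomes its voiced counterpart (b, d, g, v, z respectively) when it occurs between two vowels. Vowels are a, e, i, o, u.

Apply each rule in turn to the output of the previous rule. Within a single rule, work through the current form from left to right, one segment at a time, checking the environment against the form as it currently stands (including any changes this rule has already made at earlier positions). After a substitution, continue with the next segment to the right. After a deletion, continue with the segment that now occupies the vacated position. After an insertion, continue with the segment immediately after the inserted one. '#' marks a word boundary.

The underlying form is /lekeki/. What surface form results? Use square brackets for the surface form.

1 Velar Palatalization: [lekeki] → [leteti]
2 Glottal Epenthesis: no change — [leteti]
3 Final Vowel Lowering: [leteti] → [letete]
4 Intervocalic Voicing: [letete] → [ledede]

[ledede]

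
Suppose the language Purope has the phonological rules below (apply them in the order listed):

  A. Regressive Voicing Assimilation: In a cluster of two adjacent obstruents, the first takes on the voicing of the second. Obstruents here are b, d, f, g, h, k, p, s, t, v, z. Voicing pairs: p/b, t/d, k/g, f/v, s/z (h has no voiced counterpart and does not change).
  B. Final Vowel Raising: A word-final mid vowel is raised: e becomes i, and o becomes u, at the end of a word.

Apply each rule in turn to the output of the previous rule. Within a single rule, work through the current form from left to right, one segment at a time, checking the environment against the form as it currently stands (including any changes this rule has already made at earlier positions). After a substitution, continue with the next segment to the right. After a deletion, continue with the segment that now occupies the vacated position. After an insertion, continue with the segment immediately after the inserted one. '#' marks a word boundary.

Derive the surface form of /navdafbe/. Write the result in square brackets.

A Regressive Voicing Assimilation: [navdafbe] → [navdavbe]
B Final Vowel Raising: [navdavbe] → [navdavbi]

[navdavbi]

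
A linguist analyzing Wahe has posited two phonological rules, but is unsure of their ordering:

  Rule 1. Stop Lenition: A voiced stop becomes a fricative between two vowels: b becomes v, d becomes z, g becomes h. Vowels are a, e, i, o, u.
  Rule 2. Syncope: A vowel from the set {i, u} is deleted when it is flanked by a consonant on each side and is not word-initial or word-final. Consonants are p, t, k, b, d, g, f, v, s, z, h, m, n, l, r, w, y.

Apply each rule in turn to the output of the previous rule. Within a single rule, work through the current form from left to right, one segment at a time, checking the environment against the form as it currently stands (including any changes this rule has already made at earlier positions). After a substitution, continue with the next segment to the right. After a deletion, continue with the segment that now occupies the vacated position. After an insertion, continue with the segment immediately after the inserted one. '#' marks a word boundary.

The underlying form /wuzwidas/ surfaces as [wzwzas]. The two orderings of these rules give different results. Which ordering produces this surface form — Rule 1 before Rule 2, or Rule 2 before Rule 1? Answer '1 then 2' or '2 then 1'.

1 then 2

Order 1 then 2:
  1 Stop Lenition: [wuzwidas] → [wuzwizas]
  2 Syncope: [wuzwizas] → [wzwzas]
  result: [wzwzas]
Order 2 then 1:
  2 Syncope: [wuzwidas] → [wzwdas]
  1 Stop Lenition: no change — [wzwdas]
  result: [wzwdas]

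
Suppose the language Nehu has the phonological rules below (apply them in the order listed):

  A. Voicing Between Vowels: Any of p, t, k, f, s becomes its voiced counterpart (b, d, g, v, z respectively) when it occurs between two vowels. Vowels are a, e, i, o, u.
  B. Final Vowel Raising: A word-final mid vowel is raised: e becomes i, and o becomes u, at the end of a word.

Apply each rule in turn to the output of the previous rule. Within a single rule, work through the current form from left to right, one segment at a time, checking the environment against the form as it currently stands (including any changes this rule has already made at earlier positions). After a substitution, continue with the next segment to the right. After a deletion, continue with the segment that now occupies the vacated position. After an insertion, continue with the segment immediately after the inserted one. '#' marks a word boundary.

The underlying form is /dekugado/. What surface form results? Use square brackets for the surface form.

[degugadu]

A Voicing Between Vowels: [dekugado] → [degugado]
B Final Vowel Raising: [degugado] → [degugadu]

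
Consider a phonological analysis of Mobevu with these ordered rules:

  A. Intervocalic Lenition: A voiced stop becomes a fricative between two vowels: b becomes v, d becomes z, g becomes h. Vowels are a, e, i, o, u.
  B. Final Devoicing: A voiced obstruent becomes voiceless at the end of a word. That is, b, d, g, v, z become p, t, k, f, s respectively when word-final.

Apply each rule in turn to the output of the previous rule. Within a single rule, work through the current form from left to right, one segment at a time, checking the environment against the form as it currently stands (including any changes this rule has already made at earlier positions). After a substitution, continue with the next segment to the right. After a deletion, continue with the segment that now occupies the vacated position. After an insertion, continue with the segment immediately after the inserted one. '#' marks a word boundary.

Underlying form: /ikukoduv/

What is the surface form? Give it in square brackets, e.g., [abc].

[ikukozuf]

A Intervocalic Lenition: [ikukoduv] → [ikukozuv]
B Final Devoicing: [ikukozuv] → [ikukozuf]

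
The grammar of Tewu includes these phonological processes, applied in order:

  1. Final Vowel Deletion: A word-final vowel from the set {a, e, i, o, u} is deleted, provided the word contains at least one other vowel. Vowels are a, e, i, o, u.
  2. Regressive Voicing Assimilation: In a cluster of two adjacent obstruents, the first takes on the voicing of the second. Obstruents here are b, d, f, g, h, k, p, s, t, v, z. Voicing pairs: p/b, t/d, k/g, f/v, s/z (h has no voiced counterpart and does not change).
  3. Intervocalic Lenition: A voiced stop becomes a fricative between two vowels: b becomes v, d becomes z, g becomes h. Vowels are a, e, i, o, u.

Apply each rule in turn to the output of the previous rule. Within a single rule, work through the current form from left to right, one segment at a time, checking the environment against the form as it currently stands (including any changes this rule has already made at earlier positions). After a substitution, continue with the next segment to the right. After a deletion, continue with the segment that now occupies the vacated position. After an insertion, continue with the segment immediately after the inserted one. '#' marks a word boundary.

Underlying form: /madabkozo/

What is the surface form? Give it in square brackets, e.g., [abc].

[mazapkoz]

1 Final Vowel Deletion: [madabkozo] → [madabkoz]
2 Regressive Voicing Assimilation: [madabkoz] → [madapkoz]
3 Intervocalic Lenition: [madapkoz] → [mazapkoz]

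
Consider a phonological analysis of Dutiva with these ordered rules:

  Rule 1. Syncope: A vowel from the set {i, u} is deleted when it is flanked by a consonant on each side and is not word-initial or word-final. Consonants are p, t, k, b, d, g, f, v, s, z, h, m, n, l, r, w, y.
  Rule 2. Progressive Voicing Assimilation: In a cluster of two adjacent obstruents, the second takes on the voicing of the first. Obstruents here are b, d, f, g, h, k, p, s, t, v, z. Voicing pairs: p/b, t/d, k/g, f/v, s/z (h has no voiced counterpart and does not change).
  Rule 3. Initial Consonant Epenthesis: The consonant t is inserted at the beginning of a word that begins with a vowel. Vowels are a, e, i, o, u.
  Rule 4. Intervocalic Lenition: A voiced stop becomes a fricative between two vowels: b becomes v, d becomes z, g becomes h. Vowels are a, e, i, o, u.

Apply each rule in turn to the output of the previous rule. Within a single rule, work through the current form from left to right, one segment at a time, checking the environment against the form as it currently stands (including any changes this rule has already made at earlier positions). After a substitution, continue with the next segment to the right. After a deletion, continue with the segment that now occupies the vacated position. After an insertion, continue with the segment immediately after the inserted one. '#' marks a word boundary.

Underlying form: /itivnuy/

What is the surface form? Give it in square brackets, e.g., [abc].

Rule 1 Syncope: [itivnuy] → [itvny]
Rule 2 Progressive Voicing Assimilation: [itvny] → [itfny]
Rule 3 Initial Consonant Epenthesis: [itfny] → [titfny]
Rule 4 Intervocalic Lenition: no change — [titfny]

[titfny]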